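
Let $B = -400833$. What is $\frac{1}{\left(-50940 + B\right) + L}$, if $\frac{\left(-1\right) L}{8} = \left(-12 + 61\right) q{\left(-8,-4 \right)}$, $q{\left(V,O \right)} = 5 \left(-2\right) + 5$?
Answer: $- \frac{1}{449813} \approx -2.2231 \cdot 10^{-6}$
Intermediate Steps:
$q{\left(V,O \right)} = -5$ ($q{\left(V,O \right)} = -10 + 5 = -5$)
$L = 1960$ ($L = - 8 \left(-12 + 61\right) \left(-5\right) = - 8 \cdot 49 \left(-5\right) = \left(-8\right) \left(-245\right) = 1960$)
$\frac{1}{\left(-50940 + B\right) + L} = \frac{1}{\left(-50940 - 400833\right) + 1960} = \frac{1}{-451773 + 1960} = \frac{1}{-449813} = - \frac{1}{449813}$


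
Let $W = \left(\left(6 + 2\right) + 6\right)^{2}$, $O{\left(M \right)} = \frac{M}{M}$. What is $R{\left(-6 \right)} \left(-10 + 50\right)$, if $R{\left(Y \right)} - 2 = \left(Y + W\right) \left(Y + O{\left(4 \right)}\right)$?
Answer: $-37920$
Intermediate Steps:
$O{\left(M \right)} = 1$
$W = 196$ ($W = \left(8 + 6\right)^{2} = 14^{2} = 196$)
$R{\left(Y \right)} = 2 + \left(1 + Y\right) \left(196 + Y\right)$ ($R{\left(Y \right)} = 2 + \left(Y + 196\right) \left(Y + 1\right) = 2 + \left(196 + Y\right) \left(1 + Y\right) = 2 + \left(1 + Y\right) \left(196 + Y\right)$)
$R{\left(-6 \right)} \left(-10 + 50\right) = \left(198 + \left(-6\right)^{2} + 197 \left(-6\right)\right) \left(-10 + 50\right) = \left(198 + 36 - 1182\right) 40 = \left(-948\right) 40 = -37920$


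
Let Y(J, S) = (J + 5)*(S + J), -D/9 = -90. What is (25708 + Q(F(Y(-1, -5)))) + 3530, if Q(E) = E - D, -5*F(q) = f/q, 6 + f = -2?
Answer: 426419/15 ≈ 28428.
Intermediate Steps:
D = 810 (D = -9*(-90) = 810)
Y(J, S) = (5 + J)*(J + S)
f = -8 (f = -6 - 2 = -8)
F(q) = 8/(5*q) (F(q) = -(-8)/(5*q) = 8/(5*q))
Q(E) = -810 + E (Q(E) = E - 1*810 = E - 810 = -810 + E)
(25708 + Q(F(Y(-1, -5)))) + 3530 = (25708 + (-810 + 8/(5*((-1)**2 + 5*(-1) + 5*(-5) - 1*(-5))))) + 3530 = (25708 + (-810 + 8/(5*(1 - 5 - 25 + 5)))) + 3530 = (25708 + (-810 + (8/5)/(-24))) + 3530 = (25708 + (-810 + (8/5)*(-1/24))) + 3530 = (25708 + (-810 - 1/15)) + 3530 = (25708 - 12151/15) + 3530 = 373469/15 + 3530 = 426419/15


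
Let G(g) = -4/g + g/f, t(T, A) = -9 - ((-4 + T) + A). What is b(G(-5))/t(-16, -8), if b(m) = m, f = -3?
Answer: 37/285 ≈ 0.12982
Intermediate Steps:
t(T, A) = -5 - A - T (t(T, A) = -9 - (-4 + A + T) = -9 + (4 - A - T) = -5 - A - T)
G(g) = -4/g - g/3 (G(g) = -4/g + g/(-3) = -4/g + g*(-⅓) = -4/g - g/3)
b(G(-5))/t(-16, -8) = (-4/(-5) - ⅓*(-5))/(-5 - 1*(-8) - 1*(-16)) = (-4*(-⅕) + 5/3)/(-5 + 8 + 16) = (⅘ + 5/3)/19 = (37/15)*(1/19) = 37/285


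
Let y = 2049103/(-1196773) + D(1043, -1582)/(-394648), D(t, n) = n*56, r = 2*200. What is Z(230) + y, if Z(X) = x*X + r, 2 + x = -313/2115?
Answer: -2385566529334307/24973077749049 ≈ -95.526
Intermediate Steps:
x = -4543/2115 (x = -2 - 313/2115 = -4543/2115 ≈ -2.1480)
r = 400
Z(X) = 400 - 4543*X/2115 (Z(X) = -4543*X/2115 + 400 = 400 - 4543*X/2115)
D(t, n) = 56*n
y = -87831235891/59038008863 (y = 2049103/(-1196773) + (56*(-1582))/(-394648) = 2049103*(-1/1196773) - 88592*(-1/394648) = -2049103/1196773 + 11074/49331 = -87831235891/59038008863 ≈ -1.4877)
Z(230) + y = (400 - 4543/2115*230) - 87831235891/59038008863 = (400 - 208978/423) - 87831235891/59038008863 = -39778/423 - 87831235891/59038008863 = -2385566529334307/24973077749049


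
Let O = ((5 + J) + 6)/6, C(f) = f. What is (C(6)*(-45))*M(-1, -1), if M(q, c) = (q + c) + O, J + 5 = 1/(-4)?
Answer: 1125/4 ≈ 281.25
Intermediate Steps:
J = -21/4 (J = -5 + 1/(-4) = -5 - ¼ = -21/4 ≈ -5.2500)
O = 23/24 (O = ((5 - 21/4) + 6)/6 = (-¼ + 6)*(⅙) = (23/4)*(⅙) = 23/24 ≈ 0.95833)
M(q, c) = 23/24 + c + q (M(q, c) = (q + c) + 23/24 = (c + q) + 23/24 = 23/24 + c + q)
(C(6)*(-45))*M(-1, -1) = (6*(-45))*(23/24 - 1 - 1) = -270*(-25/24) = 1125/4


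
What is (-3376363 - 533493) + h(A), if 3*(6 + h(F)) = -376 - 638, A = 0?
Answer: -3910200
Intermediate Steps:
h(F) = -344 (h(F) = -6 + (-376 - 638)/3 = -6 + (⅓)*(-1014) = -6 - 338 = -344)
(-3376363 - 533493) + h(A) = (-3376363 - 533493) - 344 = -3909856 - 344 = -3910200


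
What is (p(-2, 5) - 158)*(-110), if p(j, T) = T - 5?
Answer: 17380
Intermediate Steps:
p(j, T) = -5 + T
(p(-2, 5) - 158)*(-110) = ((-5 + 5) - 158)*(-110) = (0 - 158)*(-110) = -158*(-110) = 17380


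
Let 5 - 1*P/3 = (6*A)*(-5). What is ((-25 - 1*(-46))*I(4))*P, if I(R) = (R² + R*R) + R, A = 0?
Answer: 11340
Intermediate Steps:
P = 15 (P = 15 - 3*6*0*(-5) = 15 - 0*(-5) = 15 - 3*0 = 15 + 0 = 15)
I(R) = R + 2*R² (I(R) = (R² + R²) + R = 2*R² + R = R + 2*R²)
((-25 - 1*(-46))*I(4))*P = ((-25 - 1*(-46))*(4*(1 + 2*4)))*15 = ((-25 + 46)*(4*(1 + 8)))*15 = (21*(4*9))*15 = (21*36)*15 = 756*15 = 11340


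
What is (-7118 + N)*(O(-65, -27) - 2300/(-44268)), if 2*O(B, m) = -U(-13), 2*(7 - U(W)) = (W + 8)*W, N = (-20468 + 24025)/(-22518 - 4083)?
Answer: -15329652346225/168224724 ≈ -91126.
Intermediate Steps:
N = -3557/26601 (N = 3557/(-26601) = 3557*(-1/26601) = -3557/26601 ≈ -0.13372)
U(W) = 7 - W*(8 + W)/2 (U(W) = 7 - (W + 8)*W/2 = 7 - (8 + W)*W/2 = 7 - W*(8 + W)/2)
O(B, m) = 51/4 (O(B, m) = (-(7 - 4*(-13) - ½*(-13)²))/2 = (-(7 + 52 - ½*169))/2 = (-(7 + 52 - 169/2))/2 = (-1*(-51/2))/2 = (½)*(51/2) = 51/4)
(-7118 + N)*(O(-65, -27) - 2300/(-44268)) = (-7118 - 3557/26601)*(51/4 - 2300/(-44268)) = -189349475*(51/4 - 2300*(-1/44268))/26601 = -189349475*(51/4 + 575/11067)/26601 = -189349475/26601*566717/44268 = -15329652346225/168224724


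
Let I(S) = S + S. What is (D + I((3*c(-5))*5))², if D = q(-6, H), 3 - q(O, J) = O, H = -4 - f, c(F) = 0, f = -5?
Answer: 81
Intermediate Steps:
H = 1 (H = -4 - 1*(-5) = -4 + 5 = 1)
q(O, J) = 3 - O
I(S) = 2*S
D = 9 (D = 3 - 1*(-6) = 3 + 6 = 9)
(D + I((3*c(-5))*5))² = (9 + 2*((3*0)*5))² = (9 + 2*(0*5))² = (9 + 2*0)² = (9 + 0)² = 9² = 81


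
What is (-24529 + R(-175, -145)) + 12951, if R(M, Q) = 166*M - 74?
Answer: -40702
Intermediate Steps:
R(M, Q) = -74 + 166*M
(-24529 + R(-175, -145)) + 12951 = (-24529 + (-74 + 166*(-175))) + 12951 = (-24529 + (-74 - 29050)) + 12951 = (-24529 - 29124) + 12951 = -53653 + 12951 = -40702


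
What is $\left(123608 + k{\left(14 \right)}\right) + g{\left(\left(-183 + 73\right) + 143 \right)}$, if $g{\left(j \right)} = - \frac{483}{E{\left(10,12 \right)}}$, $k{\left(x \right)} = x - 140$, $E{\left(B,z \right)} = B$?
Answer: $\frac{1234337}{10} \approx 1.2343 \cdot 10^{5}$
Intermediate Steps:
$k{\left(x \right)} = -140 + x$ ($k{\left(x \right)} = x - 140 = -140 + x$)
$g{\left(j \right)} = - \frac{483}{10}$
$\left(123608 + k{\left(14 \right)}\right) + g{\left(\left(-183 + 73\right) + 143 \right)} = \left(123608 + \left(-140 + 14\right)\right) - \frac{483}{10} = \left(123608 - 126\right) - \frac{483}{10} = 123482 - \frac{483}{10} = \frac{1234337}{10}$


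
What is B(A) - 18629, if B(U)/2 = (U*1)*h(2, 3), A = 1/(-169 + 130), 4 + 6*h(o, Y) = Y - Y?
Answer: -2179589/117 ≈ -18629.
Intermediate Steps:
h(o, Y) = -2/3 (h(o, Y) = -2/3 + (Y - Y)/6 = -2/3 + (1/6)*0 = -2/3 + 0 = -2/3)
A = -1/39 (A = 1/(-39) = -1/39 ≈ -0.025641)
B(U) = -4*U/3 (B(U) = 2*((U*1)*(-2/3)) = 2*(U*(-2/3)) = 2*(-2*U/3) = -4*U/3)
B(A) - 18629 = -4/3*(-1/39) - 18629 = 4/117 - 18629 = -2179589/117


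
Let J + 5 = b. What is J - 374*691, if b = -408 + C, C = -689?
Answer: -259536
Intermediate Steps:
b = -1097 (b = -408 - 689 = -1097)
J = -1102 (J = -5 - 1097 = -1102)
J - 374*691 = -1102 - 374*691 = -1102 - 258434 = -259536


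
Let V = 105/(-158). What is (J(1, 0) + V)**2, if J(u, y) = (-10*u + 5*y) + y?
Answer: 2839225/24964 ≈ 113.73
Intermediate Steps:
J(u, y) = -10*u + 6*y
V = -105/158 (V = 105*(-1/158) = -105/158 ≈ -0.66456)
(J(1, 0) + V)**2 = ((-10*1 + 6*0) - 105/158)**2 = ((-10 + 0) - 105/158)**2 = (-10 - 105/158)**2 = (-1685/158)**2 = 2839225/24964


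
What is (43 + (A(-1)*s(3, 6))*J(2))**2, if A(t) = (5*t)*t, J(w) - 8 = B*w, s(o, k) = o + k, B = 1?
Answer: 243049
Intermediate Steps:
s(o, k) = k + o
J(w) = 8 + w (J(w) = 8 + 1*w = 8 + w)
A(t) = 5*t**2
(43 + (A(-1)*s(3, 6))*J(2))**2 = (43 + ((5*(-1)**2)*(6 + 3))*(8 + 2))**2 = (43 + ((5*1)*9)*10)**2 = (43 + (5*9)*10)**2 = (43 + 45*10)**2 = (43 + 450)**2 = 493**2 = 243049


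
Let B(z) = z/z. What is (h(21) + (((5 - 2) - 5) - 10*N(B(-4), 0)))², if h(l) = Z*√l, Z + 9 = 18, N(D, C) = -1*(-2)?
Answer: 2185 - 396*√21 ≈ 370.30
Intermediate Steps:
B(z) = 1
N(D, C) = 2
Z = 9 (Z = -9 + 18 = 9)
h(l) = 9*√l
(h(21) + (((5 - 2) - 5) - 10*N(B(-4), 0)))² = (9*√21 + (((5 - 2) - 5) - 10*2))² = (9*√21 + ((3 - 5) - 20))² = (9*√21 + (-2 - 20))² = (9*√21 - 22)² = (-22 + 9*√21)²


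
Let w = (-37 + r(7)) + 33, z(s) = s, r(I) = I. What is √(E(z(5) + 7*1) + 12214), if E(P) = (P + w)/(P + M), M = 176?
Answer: √107923609/94 ≈ 110.52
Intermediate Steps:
w = 3 (w = (-37 + 7) + 33 = -30 + 33 = 3)
E(P) = (3 + P)/(176 + P) (E(P) = (P + 3)/(P + 176) = (3 + P)/(176 + P))
√(E(z(5) + 7*1) + 12214) = √((3 + (5 + 7*1))/(176 + (5 + 7*1)) + 12214) = √((3 + (5 + 7))/(176 + (5 + 7)) + 12214) = √((3 + 12)/(176 + 12) + 12214) = √(15/188 + 12214) = √(2296247/188) = √107923609/94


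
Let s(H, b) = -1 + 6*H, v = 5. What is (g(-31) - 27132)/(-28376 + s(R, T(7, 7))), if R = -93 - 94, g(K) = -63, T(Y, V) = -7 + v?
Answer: 9065/9833 ≈ 0.92190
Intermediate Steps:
T(Y, V) = -2 (T(Y, V) = -7 + 5 = -2)
R = -187
(g(-31) - 27132)/(-28376 + s(R, T(7, 7))) = (-63 - 27132)/(-28376 + (-1 + 6*(-187))) = -27195/(-28376 + (-1 - 1122)) = -27195/(-28376 - 1123) = -27195/(-29499) = -27195*(-1/29499) = 9065/9833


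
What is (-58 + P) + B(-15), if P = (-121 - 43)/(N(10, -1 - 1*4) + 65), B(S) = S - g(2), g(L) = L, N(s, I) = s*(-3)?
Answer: -2789/35 ≈ -79.686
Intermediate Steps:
N(s, I) = -3*s
B(S) = -2 + S (B(S) = S - 1*2 = S - 2 = -2 + S)
P = -164/35 (P = (-121 - 43)/(-3*10 + 65) = -164/(-30 + 65) = -164/35 ≈ -4.6857)
(-58 + P) + B(-15) = (-58 - 164/35) + (-2 - 15) = -2194/35 - 17 = -2789/35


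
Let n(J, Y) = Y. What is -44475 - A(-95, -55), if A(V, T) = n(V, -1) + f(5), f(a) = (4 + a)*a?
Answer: -44519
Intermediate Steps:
f(a) = a*(4 + a)
A(V, T) = 44 (A(V, T) = -1 + 5*(4 + 5) = -1 + 5*9 = -1 + 45 = 44)
-44475 - A(-95, -55) = -44475 - 1*44 = -44475 - 44 = -44519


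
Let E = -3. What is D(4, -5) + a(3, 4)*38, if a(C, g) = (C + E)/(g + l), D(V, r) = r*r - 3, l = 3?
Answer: 22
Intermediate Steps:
D(V, r) = -3 + r² (D(V, r) = r² - 3 = -3 + r²)
a(C, g) = (-3 + C)/(3 + g) (a(C, g) = (C - 3)/(g + 3) = (-3 + C)/(3 + g))
D(4, -5) + a(3, 4)*38 = (-3 + (-5)²) + ((-3 + 3)/(3 + 4))*38 = (-3 + 25) + (0/7)*38 = 22 + ((⅐)*0)*38 = 22 + 0*38 = 22 + 0 = 22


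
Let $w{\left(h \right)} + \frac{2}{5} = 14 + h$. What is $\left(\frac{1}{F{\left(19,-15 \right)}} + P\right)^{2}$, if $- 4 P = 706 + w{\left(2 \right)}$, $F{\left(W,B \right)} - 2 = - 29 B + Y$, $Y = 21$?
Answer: $\frac{170660698321}{5244100} \approx 32543.0$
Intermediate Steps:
$w{\left(h \right)} = \frac{68}{5} + h$ ($w{\left(h \right)} = - \frac{2}{5} + \left(14 + h\right) = \frac{68}{5} + h$)
$F{\left(W,B \right)} = 23 - 29 B$ ($F{\left(W,B \right)} = 2 - \left(-21 + 29 B\right) = 23 - 29 B$)
$P = - \frac{902}{5}$ ($P = - \frac{706 + \left(\frac{68}{5} + 2\right)}{4} = - \frac{706 + \frac{78}{5}}{4} = \left(- \frac{1}{4}\right) \frac{3608}{5} = - \frac{902}{5} \approx -180.4$)
$\left(\frac{1}{F{\left(19,-15 \right)}} + P\right)^{2} = \left(\frac{1}{23 - -435} - \frac{902}{5}\right)^{2} = \left(\frac{1}{23 + 435} - \frac{902}{5}\right)^{2} = \left(\frac{1}{458} - \frac{902}{5}\right)^{2} = \left(- \frac{413111}{2290}\right)^{2} = \frac{170660698321}{5244100}$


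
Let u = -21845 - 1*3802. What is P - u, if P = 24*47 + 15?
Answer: 26790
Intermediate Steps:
u = -25647 (u = -21845 - 3802 = -25647)
P = 1143 (P = 1128 + 15 = 1143)
P - u = 1143 - 1*(-25647) = 1143 + 25647 = 26790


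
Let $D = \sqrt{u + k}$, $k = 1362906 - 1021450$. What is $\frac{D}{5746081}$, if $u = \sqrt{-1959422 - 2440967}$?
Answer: $\frac{\sqrt{341456 + i \sqrt{4400389}}}{5746081} \approx 0.00010169 + 3.1237 \cdot 10^{-7} i$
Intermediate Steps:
$k = 341456$ ($k = 1362906 - 1021450 = 341456$)
$u = i \sqrt{4400389}$ ($u = \sqrt{-4400389} = i \sqrt{4400389} \approx 2097.7 i$)
$D = \sqrt{341456 + i \sqrt{4400389}}$ ($D = \sqrt{i \sqrt{4400389} + 341456} = \sqrt{341456 + i \sqrt{4400389}} \approx 584.34 + 1.795 i$)
$\frac{D}{5746081} = \frac{\sqrt{341456 + i \sqrt{4400389}}}{5746081}$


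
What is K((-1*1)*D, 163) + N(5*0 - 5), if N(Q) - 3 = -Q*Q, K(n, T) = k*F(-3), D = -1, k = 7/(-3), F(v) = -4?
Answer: -38/3 ≈ -12.667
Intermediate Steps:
k = -7/3 (k = 7*(-⅓) = -7/3 ≈ -2.3333)
K(n, T) = 28/3 (K(n, T) = -7/3*(-4) = 28/3)
N(Q) = 3 - Q² (N(Q) = 3 - Q*Q = 3 - Q²)
K((-1*1)*D, 163) + N(5*0 - 5) = 28/3 + (3 - (5*0 - 5)²) = 28/3 + (3 - (0 - 5)²) = 28/3 + (3 - 1*(-5)²) = 28/3 + (3 - 1*25) = 28/3 + (3 - 25) = 28/3 - 22 = -38/3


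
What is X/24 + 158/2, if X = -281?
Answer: 1615/24 ≈ 67.292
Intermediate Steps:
X/24 + 158/2 = -281/24 + 158/2 = -281*1/24 + 158*(1/2) = -281/24 + 79 = 1615/24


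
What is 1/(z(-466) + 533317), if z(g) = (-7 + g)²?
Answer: 1/757046 ≈ 1.3209e-6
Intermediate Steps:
1/(z(-466) + 533317) = 1/((-7 - 466)² + 533317) = 1/((-473)² + 533317) = 1/(223729 + 533317) = 1/757046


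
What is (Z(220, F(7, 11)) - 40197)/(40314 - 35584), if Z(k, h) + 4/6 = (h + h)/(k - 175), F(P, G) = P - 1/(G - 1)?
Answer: -502467/59125 ≈ -8.4984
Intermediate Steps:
F(P, G) = P - 1/(-1 + G)
Z(k, h) = -⅔ + 2*h/(-175 + k) (Z(k, h) = -⅔ + (h + h)/(k - 175) = -⅔ + (2*h)/(-175 + k) = -⅔ + 2*h/(-175 + k))
(Z(220, F(7, 11)) - 40197)/(40314 - 35584) = (2*(175 - 1*220 + 3*((-1 - 1*7 + 11*7)/(-1 + 11)))/(3*(-175 + 220)) - 40197)/(40314 - 35584) = ((⅔)*(175 - 220 + 3*((-1 - 7 + 77)/10))/45 - 40197)/4730 = ((⅔)*(1/45)*(175 - 220 + 3*((⅒)*69)) - 40197)*(1/4730) = ((⅔)*(1/45)*(175 - 220 + 3*(69/10)) - 40197)*(1/4730) = ((⅔)*(1/45)*(175 - 220 + 207/10) - 40197)*(1/4730) = ((⅔)*(1/45)*(-243/10) - 40197)*(1/4730) = (-9/25 - 40197)*(1/4730) = -1004934/25*1/4730 = -502467/59125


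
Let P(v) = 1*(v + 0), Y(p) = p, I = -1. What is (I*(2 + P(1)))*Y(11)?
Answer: -33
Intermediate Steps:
P(v) = v (P(v) = 1*v = v)
(I*(2 + P(1)))*Y(11) = -(2 + 1)*11 = -1*3*11 = -3*11 = -33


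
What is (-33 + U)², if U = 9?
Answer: 576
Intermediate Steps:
(-33 + U)² = (-33 + 9)² = (-24)² = 576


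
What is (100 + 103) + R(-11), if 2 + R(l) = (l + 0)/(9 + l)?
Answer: 413/2 ≈ 206.50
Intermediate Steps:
R(l) = -2 + l/(9 + l) (R(l) = -2 + (l + 0)/(9 + l) = -2 + l/(9 + l))
(100 + 103) + R(-11) = (100 + 103) + (-18 - 1*(-11))/(9 - 11) = 203 + (-18 + 11)/(-2) = 203 - ½*(-7) = 203 + 7/2 = 413/2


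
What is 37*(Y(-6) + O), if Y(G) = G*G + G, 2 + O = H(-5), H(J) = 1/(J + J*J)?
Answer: 20757/20 ≈ 1037.8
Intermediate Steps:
H(J) = 1/(J + J²)
O = -39/20 (O = -2 + 1/((-5)*(1 - 5)) = -2 - ⅕/(-4) = -2 - ⅕*(-¼) = -2 + 1/20 = -39/20 ≈ -1.9500)
Y(G) = G + G² (Y(G) = G² + G = G + G²)
37*(Y(-6) + O) = 37*(-6*(1 - 6) - 39/20) = 37*(-6*(-5) - 39/20) = 37*(30 - 39/20) = 37*(561/20) = 20757/20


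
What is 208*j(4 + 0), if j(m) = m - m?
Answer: 0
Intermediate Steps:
j(m) = 0
208*j(4 + 0) = 208*0 = 0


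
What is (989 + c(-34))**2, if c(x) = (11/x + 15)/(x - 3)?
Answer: 1546697657569/1582564 ≈ 9.7734e+5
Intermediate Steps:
c(x) = (15 + 11/x)/(-3 + x)
(989 + c(-34))**2 = (989 + (11 + 15*(-34))/((-34)*(-3 - 34)))**2 = (989 - 1/34*(11 - 510)/(-37))**2 = (989 - 1/34*(-1/37)*(-499))**2 = (989 - 499/1258)**2 = (1243663/1258)**2 = 1546697657569/1582564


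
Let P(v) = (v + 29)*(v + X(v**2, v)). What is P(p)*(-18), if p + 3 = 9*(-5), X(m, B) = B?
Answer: -32832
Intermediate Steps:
p = -48 (p = -3 + 9*(-5) = -3 - 45 = -48)
P(v) = 2*v*(29 + v) (P(v) = (v + 29)*(v + v) = (29 + v)*(2*v) = 2*v*(29 + v))
P(p)*(-18) = (2*(-48)*(29 - 48))*(-18) = (2*(-48)*(-19))*(-18) = 1824*(-18) = -32832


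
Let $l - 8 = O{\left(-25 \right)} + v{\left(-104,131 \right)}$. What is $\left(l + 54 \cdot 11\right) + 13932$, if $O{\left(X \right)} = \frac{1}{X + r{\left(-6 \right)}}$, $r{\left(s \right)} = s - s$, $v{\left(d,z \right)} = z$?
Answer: $\frac{366624}{25} \approx 14665.0$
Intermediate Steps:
$r{\left(s \right)} = 0$
$O{\left(X \right)} = \frac{1}{X}$ ($O{\left(X \right)} = \frac{1}{X + 0} = \frac{1}{X}$)
$l = \frac{3474}{25}$ ($l = 8 + \left(\frac{1}{-25} + 131\right) = 8 + \left(- \frac{1}{25} + 131\right) = 8 + \frac{3274}{25} = \frac{3474}{25} \approx 138.96$)
$\left(l + 54 \cdot 11\right) + 13932 = \left(\frac{3474}{25} + 54 \cdot 11\right) + 13932 = \left(\frac{3474}{25} + 594\right) + 13932 = \frac{18324}{25} + 13932 = \frac{366624}{25}$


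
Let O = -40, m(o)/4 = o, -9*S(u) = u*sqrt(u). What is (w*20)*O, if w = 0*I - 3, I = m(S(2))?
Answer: 2400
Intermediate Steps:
S(u) = -u**(3/2)/9 (S(u) = -u*sqrt(u)/9 = -u**(3/2)/9)
m(o) = 4*o
I = -8*sqrt(2)/9 (I = 4*(-2*sqrt(2)/9) = -8*sqrt(2)/9 ≈ -1.2571)
w = -3 (w = 0*(-8*sqrt(2)/9) - 3 = 0 - 3 = -3)
(w*20)*O = -3*20*(-40) = -60*(-40) = 2400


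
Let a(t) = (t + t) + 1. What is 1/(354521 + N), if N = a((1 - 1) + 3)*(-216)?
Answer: 1/353009 ≈ 2.8328e-6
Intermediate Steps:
a(t) = 1 + 2*t (a(t) = 2*t + 1 = 1 + 2*t)
N = -1512 (N = (1 + 2*((1 - 1) + 3))*(-216) = (1 + 2*(0 + 3))*(-216) = (1 + 2*3)*(-216) = (1 + 6)*(-216) = 7*(-216) = -1512)
1/(354521 + N) = 1/(354521 - 1512) = 1/353009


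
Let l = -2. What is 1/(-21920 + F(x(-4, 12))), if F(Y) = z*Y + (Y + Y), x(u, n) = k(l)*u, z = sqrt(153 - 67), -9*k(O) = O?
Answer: -110979/2432856632 + 9*sqrt(86)/4865713264 ≈ -4.5600e-5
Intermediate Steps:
k(O) = -O/9
z = sqrt(86) ≈ 9.2736
x(u, n) = 2*u/9 (x(u, n) = (-1/9*(-2))*u = 2*u/9)
F(Y) = 2*Y + Y*sqrt(86) (F(Y) = sqrt(86)*Y + (Y + Y) = Y*sqrt(86) + 2*Y = 2*Y + Y*sqrt(86))
1/(-21920 + F(x(-4, 12))) = 1/(-21920 + ((2/9)*(-4))*(2 + sqrt(86))) = 1/(-21920 - 8*(2 + sqrt(86))/9) = 1/(-21920 + (-16/9 - 8*sqrt(86)/9)) = 1/(-197296/9 - 8*sqrt(86)/9)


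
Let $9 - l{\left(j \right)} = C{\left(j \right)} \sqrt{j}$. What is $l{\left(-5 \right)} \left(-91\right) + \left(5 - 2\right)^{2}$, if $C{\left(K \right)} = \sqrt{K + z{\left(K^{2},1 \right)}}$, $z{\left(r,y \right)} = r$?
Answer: $-810 + 910 i \approx -810.0 + 910.0 i$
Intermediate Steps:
$C{\left(K \right)} = \sqrt{K + K^{2}}$
$l{\left(j \right)} = 9 - \sqrt{j} \sqrt{j \left(1 + j\right)}$ ($l{\left(j \right)} = 9 - \sqrt{j \left(1 + j\right)} \sqrt{j} = 9 - \sqrt{j} \sqrt{j \left(1 + j\right)}$)
$l{\left(-5 \right)} \left(-91\right) + \left(5 - 2\right)^{2} = \left(9 - \sqrt{-5} \sqrt{- 5 \left(1 - 5\right)}\right) \left(-91\right) + \left(5 - 2\right)^{2} = \left(9 - i \sqrt{5} \sqrt{\left(-5\right) \left(-4\right)}\right) \left(-91\right) + 3^{2} = \left(9 - i \sqrt{5} \sqrt{20}\right) \left(-91\right) + 9 = \left(9 - i \sqrt{5} \cdot 2 \sqrt{5}\right) \left(-91\right) + 9 = \left(9 - 10 i\right) \left(-91\right) + 9 = \left(-819 + 910 i\right) + 9 = -810 + 910 i$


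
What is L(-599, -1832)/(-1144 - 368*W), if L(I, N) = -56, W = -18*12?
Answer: -1/1399 ≈ -0.00071480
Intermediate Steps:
W = -216
L(-599, -1832)/(-1144 - 368*W) = -56/(-1144 - 368*(-216)) = -56/(-1144 + 79488) = -56/78344 = -56*1/78344 = -1/1399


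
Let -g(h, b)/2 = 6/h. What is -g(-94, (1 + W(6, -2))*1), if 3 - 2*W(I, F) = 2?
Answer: -6/47 ≈ -0.12766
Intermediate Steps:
W(I, F) = 1/2 (W(I, F) = 3/2 - 1/2*2 = 3/2 - 1 = 1/2)
g(h, b) = -12/h
-g(-94, (1 + W(6, -2))*1) = -(-12)/(-94) = -(-12)*(-1)/94 = -1*6/47 = -6/47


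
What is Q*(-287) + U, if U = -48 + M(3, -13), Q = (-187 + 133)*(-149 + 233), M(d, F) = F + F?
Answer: 1301758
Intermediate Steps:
M(d, F) = 2*F
Q = -4536 (Q = -54*84 = -4536)
U = -74 (U = -48 + 2*(-13) = -48 - 26 = -74)
Q*(-287) + U = -4536*(-287) - 74 = 1301832 - 74 = 1301758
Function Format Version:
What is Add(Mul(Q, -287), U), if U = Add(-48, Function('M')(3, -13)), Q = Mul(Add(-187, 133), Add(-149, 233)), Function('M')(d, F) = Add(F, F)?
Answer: 1301758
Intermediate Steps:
Function('M')(d, F) = Mul(2, F)
Q = -4536 (Q = Mul(-54, 84) = -4536)
U = -74 (U = Add(-48, Mul(2, -13)) = Add(-48, -26) = -74)
Add(Mul(Q, -287), U) = Add(Mul(-4536, -287), -74) = Add(1301832, -74) = 1301758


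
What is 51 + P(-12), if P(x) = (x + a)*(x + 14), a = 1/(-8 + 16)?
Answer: 109/4 ≈ 27.250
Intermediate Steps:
a = ⅛ (a = 1/8 = ⅛ ≈ 0.12500)
P(x) = (14 + x)*(⅛ + x) (P(x) = (x + ⅛)*(x + 14) = (⅛ + x)*(14 + x) = (14 + x)*(⅛ + x))
51 + P(-12) = 51 + (7/4 + (-12)² + (113/8)*(-12)) = 51 + (7/4 + 144 - 339/2) = 51 - 95/4 = 109/4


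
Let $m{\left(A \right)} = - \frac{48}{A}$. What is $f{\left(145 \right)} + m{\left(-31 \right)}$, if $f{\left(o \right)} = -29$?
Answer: $- \frac{851}{31} \approx -27.452$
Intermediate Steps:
$f{\left(145 \right)} + m{\left(-31 \right)} = -29 - \frac{48}{-31} = -29 - - \frac{48}{31} = -29 + \frac{48}{31} = - \frac{851}{31}$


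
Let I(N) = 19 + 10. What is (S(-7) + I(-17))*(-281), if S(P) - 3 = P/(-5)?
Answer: -46927/5 ≈ -9385.4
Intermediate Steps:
S(P) = 3 - P/5 (S(P) = 3 + P/(-5) = 3 + P*(-1/5) = 3 - P/5)
I(N) = 29
(S(-7) + I(-17))*(-281) = ((3 - 1/5*(-7)) + 29)*(-281) = ((3 + 7/5) + 29)*(-281) = (22/5 + 29)*(-281) = (167/5)*(-281) = -46927/5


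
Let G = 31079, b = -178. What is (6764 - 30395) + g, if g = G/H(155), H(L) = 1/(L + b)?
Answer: -738448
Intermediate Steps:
H(L) = 1/(-178 + L) (H(L) = 1/(L - 178) = 1/(-178 + L))
g = -714817 (g = 31079/(1/(-178 + 155)) = 31079/(1/(-23)) = 31079/(-1/23) = 31079*(-23) = -714817)
(6764 - 30395) + g = (6764 - 30395) - 714817 = -23631 - 714817 = -738448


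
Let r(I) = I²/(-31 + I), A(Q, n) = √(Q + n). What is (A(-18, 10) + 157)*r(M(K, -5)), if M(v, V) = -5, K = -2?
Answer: -3925/36 - 25*I*√2/18 ≈ -109.03 - 1.9642*I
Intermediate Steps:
r(I) = I²/(-31 + I)
(A(-18, 10) + 157)*r(M(K, -5)) = (√(-18 + 10) + 157)*((-5)²/(-31 - 5)) = (√(-8) + 157)*(25/(-36)) = (2*I*√2 + 157)*(25*(-1/36)) = (157 + 2*I*√2)*(-25/36) = -3925/36 - 25*I*√2/18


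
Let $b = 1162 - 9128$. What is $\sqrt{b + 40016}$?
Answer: $5 \sqrt{1282} \approx 179.03$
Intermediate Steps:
$b = -7966$
$\sqrt{b + 40016} = \sqrt{-7966 + 40016} = \sqrt{32050} = 5 \sqrt{1282}$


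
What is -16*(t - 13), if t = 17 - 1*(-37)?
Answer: -656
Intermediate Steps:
t = 54 (t = 17 + 37 = 54)
-16*(t - 13) = -16*(54 - 13) = -16*41 = -656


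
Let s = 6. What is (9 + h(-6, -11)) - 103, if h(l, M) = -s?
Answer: -100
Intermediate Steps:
h(l, M) = -6 (h(l, M) = -1*6 = -6)
(9 + h(-6, -11)) - 103 = (9 - 6) - 103 = 3 - 103 = -100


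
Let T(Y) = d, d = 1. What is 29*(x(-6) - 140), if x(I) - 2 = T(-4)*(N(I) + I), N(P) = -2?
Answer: -4234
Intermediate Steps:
T(Y) = 1
x(I) = I (x(I) = 2 + 1*(-2 + I) = 2 + (-2 + I) = I)
29*(x(-6) - 140) = 29*(-6 - 140) = 29*(-146) = -4234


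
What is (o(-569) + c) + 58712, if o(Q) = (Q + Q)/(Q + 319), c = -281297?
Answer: -27822556/125 ≈ -2.2258e+5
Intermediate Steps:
o(Q) = 2*Q/(319 + Q) (o(Q) = (2*Q)/(319 + Q) = 2*Q/(319 + Q))
(o(-569) + c) + 58712 = (2*(-569)/(319 - 569) - 281297) + 58712 = (2*(-569)/(-250) - 281297) + 58712 = (2*(-569)*(-1/250) - 281297) + 58712 = (569/125 - 281297) + 58712 = -35161556/125 + 58712 = -27822556/125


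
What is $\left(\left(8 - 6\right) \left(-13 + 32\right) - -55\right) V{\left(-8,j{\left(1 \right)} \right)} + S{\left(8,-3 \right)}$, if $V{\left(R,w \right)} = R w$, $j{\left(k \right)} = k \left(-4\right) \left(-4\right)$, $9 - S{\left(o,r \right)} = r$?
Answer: $-11892$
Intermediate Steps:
$S{\left(o,r \right)} = 9 - r$
$j{\left(k \right)} = 16 k$ ($j{\left(k \right)} = - 4 k \left(-4\right) = 16 k$)
$\left(\left(8 - 6\right) \left(-13 + 32\right) - -55\right) V{\left(-8,j{\left(1 \right)} \right)} + S{\left(8,-3 \right)} = \left(\left(8 - 6\right) \left(-13 + 32\right) - -55\right) \left(- 8 \cdot 16 \cdot 1\right) + \left(9 - -3\right) = \left(2 \cdot 19 + 55\right) \left(\left(-8\right) 16\right) + \left(9 + 3\right) = \left(38 + 55\right) \left(-128\right) + 12 = 93 \left(-128\right) + 12 = -11904 + 12 = -11892$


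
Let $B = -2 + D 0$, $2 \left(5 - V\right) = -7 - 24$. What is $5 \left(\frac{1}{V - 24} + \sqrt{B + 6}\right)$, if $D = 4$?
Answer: $\frac{60}{7} \approx 8.5714$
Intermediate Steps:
$V = \frac{41}{2}$ ($V = 5 - \frac{-7 - 24}{2} = 5 - - \frac{31}{2} = 5 + \frac{31}{2} = \frac{41}{2} \approx 20.5$)
$B = -2$ ($B = -2 + 4 \cdot 0 = -2 + 0 = -2$)
$5 \left(\frac{1}{V - 24} + \sqrt{B + 6}\right) = 5 \left(\frac{1}{\frac{41}{2} - 24} + \sqrt{-2 + 6}\right) = 5 \left(\frac{1}{- \frac{7}{2}} + \sqrt{4}\right) = 5 \left(- \frac{2}{7} + 2\right) = 5 \cdot \frac{12}{7} = \frac{60}{7}$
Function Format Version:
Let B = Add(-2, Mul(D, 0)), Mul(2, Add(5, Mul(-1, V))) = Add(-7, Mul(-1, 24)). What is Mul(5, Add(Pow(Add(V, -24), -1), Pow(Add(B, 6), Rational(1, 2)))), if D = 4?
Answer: Rational(60, 7) ≈ 8.5714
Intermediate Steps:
V = Rational(41, 2) (V = Add(5, Mul(Rational(-1, 2), Add(-7, Mul(-1, 24)))) = Add(5, Mul(Rational(-1, 2), Add(-7, -24))) = Add(5, Mul(Rational(-1, 2), -31)) = Add(5, Rational(31, 2)) = Rational(41, 2) ≈ 20.500)
B = -2 (B = Add(-2, Mul(4, 0)) = Add(-2, 0) = -2)
Mul(5, Add(Pow(Add(V, -24), -1), Pow(Add(B, 6), Rational(1, 2)))) = Mul(5, Add(Pow(Add(Rational(41, 2), -24), -1), Pow(Add(-2, 6), Rational(1, 2)))) = Mul(5, Add(Pow(Rational(-7, 2), -1), Pow(4, Rational(1, 2)))) = Mul(5, Add(Rational(-2, 7), 2)) = Mul(5, Rational(12, 7)) = Rational(60, 7)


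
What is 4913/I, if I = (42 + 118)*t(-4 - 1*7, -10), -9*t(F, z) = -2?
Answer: 44217/320 ≈ 138.18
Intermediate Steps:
t(F, z) = 2/9 (t(F, z) = -⅑*(-2) = 2/9)
I = 320/9 (I = (42 + 118)*(2/9) = 160*(2/9) = 320/9 ≈ 35.556)
4913/I = 4913/(320/9) = 4913*(9/320) = 44217/320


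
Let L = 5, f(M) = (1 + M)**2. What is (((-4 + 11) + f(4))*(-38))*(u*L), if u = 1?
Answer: -6080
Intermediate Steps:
(((-4 + 11) + f(4))*(-38))*(u*L) = (((-4 + 11) + (1 + 4)**2)*(-38))*(1*5) = ((7 + 5**2)*(-38))*5 = ((7 + 25)*(-38))*5 = (32*(-38))*5 = -1216*5 = -6080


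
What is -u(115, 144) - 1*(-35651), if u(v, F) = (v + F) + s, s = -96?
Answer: 35488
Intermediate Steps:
u(v, F) = -96 + F + v (u(v, F) = (v + F) - 96 = (F + v) - 96 = -96 + F + v)
-u(115, 144) - 1*(-35651) = -(-96 + 144 + 115) - 1*(-35651) = -1*163 + 35651 = -163 + 35651 = 35488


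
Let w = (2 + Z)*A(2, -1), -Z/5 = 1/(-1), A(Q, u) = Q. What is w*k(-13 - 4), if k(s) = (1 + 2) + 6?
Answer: 126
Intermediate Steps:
Z = 5 (Z = -5/(-1) = -5*(-1) = 5)
k(s) = 9 (k(s) = 3 + 6 = 9)
w = 14 (w = (2 + 5)*2 = 7*2 = 14)
w*k(-13 - 4) = 14*9 = 126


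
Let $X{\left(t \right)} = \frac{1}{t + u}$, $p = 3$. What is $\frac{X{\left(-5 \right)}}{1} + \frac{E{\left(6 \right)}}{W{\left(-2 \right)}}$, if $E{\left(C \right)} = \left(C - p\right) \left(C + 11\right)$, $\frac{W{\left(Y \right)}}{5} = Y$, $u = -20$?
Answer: $- \frac{257}{50} \approx -5.14$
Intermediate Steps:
$W{\left(Y \right)} = 5 Y$
$X{\left(t \right)} = \frac{1}{-20 + t}$ ($X{\left(t \right)} = \frac{1}{t - 20} = \frac{1}{-20 + t}$)
$E{\left(C \right)} = \left(-3 + C\right) \left(11 + C\right)$ ($E{\left(C \right)} = \left(C - 3\right) \left(C + 11\right) = \left(C - 3\right) \left(11 + C\right) = \left(-3 + C\right) \left(11 + C\right)$)
$\frac{X{\left(-5 \right)}}{1} + \frac{E{\left(6 \right)}}{W{\left(-2 \right)}} = \frac{1}{\left(-20 - 5\right) 1} + \frac{-33 + 6^{2} + 8 \cdot 6}{5 \left(-2\right)} = \frac{1}{-25} \cdot 1 + \frac{-33 + 36 + 48}{-10} = \left(- \frac{1}{25}\right) 1 + 51 \left(- \frac{1}{10}\right) = - \frac{1}{25} - \frac{51}{10} = - \frac{257}{50}$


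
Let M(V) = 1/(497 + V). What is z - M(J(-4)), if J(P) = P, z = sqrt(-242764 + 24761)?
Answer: -1/493 + I*sqrt(218003) ≈ -0.0020284 + 466.91*I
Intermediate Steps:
z = I*sqrt(218003) (z = sqrt(-218003) = I*sqrt(218003) ≈ 466.91*I)
z - M(J(-4)) = I*sqrt(218003) - 1/(497 - 4) = I*sqrt(218003) - 1/493 = -1/493 + I*sqrt(218003)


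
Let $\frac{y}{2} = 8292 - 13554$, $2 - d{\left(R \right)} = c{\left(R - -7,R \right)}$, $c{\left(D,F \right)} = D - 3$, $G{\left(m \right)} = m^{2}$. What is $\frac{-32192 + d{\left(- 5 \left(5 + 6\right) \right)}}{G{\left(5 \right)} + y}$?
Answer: $\frac{32139}{10499} \approx 3.0611$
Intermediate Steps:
$c{\left(D,F \right)} = -3 + D$ ($c{\left(D,F \right)} = D - 3 = -3 + D$)
$d{\left(R \right)} = -2 - R$ ($d{\left(R \right)} = 2 - \left(-3 + \left(R - -7\right)\right) = 2 - \left(-3 + \left(R + 7\right)\right) = 2 - \left(-3 + \left(7 + R\right)\right) = 2 - \left(4 + R\right) = -2 - R$)
$y = -10524$ ($y = 2 \left(8292 - 13554\right) = 2 \left(-5262\right) = -10524$)
$\frac{-32192 + d{\left(- 5 \left(5 + 6\right) \right)}}{G{\left(5 \right)} + y} = \frac{-32192 - \left(2 - 5 \left(5 + 6\right)\right)}{5^{2} - 10524} = \frac{-32192 - \left(2 - 55\right)}{25 - 10524} = \frac{-32192 - -53}{-10499} = \left(-32192 + \left(-2 + 55\right)\right) \left(- \frac{1}{10499}\right) = \left(-32192 + 53\right) \left(- \frac{1}{10499}\right) = \left(-32139\right) \left(- \frac{1}{10499}\right) = \frac{32139}{10499}$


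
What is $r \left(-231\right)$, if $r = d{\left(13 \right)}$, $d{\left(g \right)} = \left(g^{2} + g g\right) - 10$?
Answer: $-75768$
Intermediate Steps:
$d{\left(g \right)} = -10 + 2 g^{2}$ ($d{\left(g \right)} = \left(g^{2} + g^{2}\right) - 10 = 2 g^{2} - 10 = -10 + 2 g^{2}$)
$r = 328$ ($r = -10 + 2 \cdot 13^{2} = -10 + 2 \cdot 169 = -10 + 338 = 328$)
$r \left(-231\right) = 328 \left(-231\right) = -75768$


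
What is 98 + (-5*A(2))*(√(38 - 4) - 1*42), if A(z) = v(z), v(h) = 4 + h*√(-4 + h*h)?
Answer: 938 - 20*√34 ≈ 821.38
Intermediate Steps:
v(h) = 4 + h*√(-4 + h²)
A(z) = 4 + z*√(-4 + z²)
98 + (-5*A(2))*(√(38 - 4) - 1*42) = 98 + (-5*(4 + 2*√(-4 + 2²)))*(√(38 - 4) - 1*42) = 98 + (-5*(4 + 2*√(-4 + 4)))*(√34 - 42) = 98 + (-5*(4 + 2*√0))*(-42 + √34) = 98 + (-5*(4 + 2*0))*(-42 + √34) = 98 + (-5*(4 + 0))*(-42 + √34) = 98 + (-5*4)*(-42 + √34) = 98 - 20*(-42 + √34) = 98 + (840 - 20*√34) = 938 - 20*√34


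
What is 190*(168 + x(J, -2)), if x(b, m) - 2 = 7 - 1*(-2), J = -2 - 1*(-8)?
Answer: 34010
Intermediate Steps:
J = 6 (J = -2 + 8 = 6)
x(b, m) = 11 (x(b, m) = 2 + (7 - 1*(-2)) = 2 + (7 + 2) = 2 + 9 = 11)
190*(168 + x(J, -2)) = 190*(168 + 11) = 190*179 = 34010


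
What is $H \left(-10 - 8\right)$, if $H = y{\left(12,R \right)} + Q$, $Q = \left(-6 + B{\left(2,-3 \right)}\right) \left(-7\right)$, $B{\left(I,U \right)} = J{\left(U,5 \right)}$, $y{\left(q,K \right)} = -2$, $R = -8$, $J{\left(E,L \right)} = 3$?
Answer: $-342$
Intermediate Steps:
$B{\left(I,U \right)} = 3$
$Q = 21$ ($Q = \left(-6 + 3\right) \left(-7\right) = \left(-3\right) \left(-7\right) = 21$)
$H = 19$ ($H = -2 + 21 = 19$)
$H \left(-10 - 8\right) = 19 \left(-10 - 8\right) = 19 \left(-18\right) = -342$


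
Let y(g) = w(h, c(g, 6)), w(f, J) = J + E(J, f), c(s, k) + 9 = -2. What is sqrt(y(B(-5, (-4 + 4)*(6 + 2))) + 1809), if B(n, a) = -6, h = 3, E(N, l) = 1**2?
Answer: sqrt(1799) ≈ 42.415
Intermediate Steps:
E(N, l) = 1
c(s, k) = -11 (c(s, k) = -9 - 2 = -11)
w(f, J) = 1 + J (w(f, J) = J + 1 = 1 + J)
y(g) = -10 (y(g) = 1 - 11 = -10)
sqrt(y(B(-5, (-4 + 4)*(6 + 2))) + 1809) = sqrt(-10 + 1809) = sqrt(1799)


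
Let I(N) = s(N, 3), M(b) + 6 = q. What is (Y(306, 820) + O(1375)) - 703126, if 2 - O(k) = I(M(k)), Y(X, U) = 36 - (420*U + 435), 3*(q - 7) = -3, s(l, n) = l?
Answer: -1047923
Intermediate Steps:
q = 6 (q = 7 + (1/3)*(-3) = 7 - 1 = 6)
M(b) = 0 (M(b) = -6 + 6 = 0)
Y(X, U) = -399 - 420*U (Y(X, U) = 36 - (435 + 420*U) = 36 + (-435 - 420*U) = -399 - 420*U)
I(N) = N
O(k) = 2 (O(k) = 2 - 1*0 = 2 + 0 = 2)
(Y(306, 820) + O(1375)) - 703126 = ((-399 - 420*820) + 2) - 703126 = ((-399 - 344400) + 2) - 703126 = (-344799 + 2) - 703126 = -344797 - 703126 = -1047923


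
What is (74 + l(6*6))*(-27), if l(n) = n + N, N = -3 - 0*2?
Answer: -2889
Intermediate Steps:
N = -3 (N = -3 - 1*0 = -3 + 0 = -3)
l(n) = -3 + n (l(n) = n - 3 = -3 + n)
(74 + l(6*6))*(-27) = (74 + (-3 + 6*6))*(-27) = (74 + (-3 + 36))*(-27) = (74 + 33)*(-27) = 107*(-27) = -2889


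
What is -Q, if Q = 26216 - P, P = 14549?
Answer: -11667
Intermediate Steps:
Q = 11667 (Q = 26216 - 1*14549 = 26216 - 14549 = 11667)
-Q = -1*11667 = -11667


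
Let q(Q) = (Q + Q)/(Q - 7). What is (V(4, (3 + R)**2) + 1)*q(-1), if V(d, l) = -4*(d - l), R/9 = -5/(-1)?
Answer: 9201/4 ≈ 2300.3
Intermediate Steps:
q(Q) = 2*Q/(-7 + Q) (q(Q) = (2*Q)/(-7 + Q) = 2*Q/(-7 + Q))
R = 45 (R = 9*(-5/(-1)) = 9*(-5*(-1)) = 9*5 = 45)
V(d, l) = -4*d + 4*l
(V(4, (3 + R)**2) + 1)*q(-1) = ((-4*4 + 4*(3 + 45)**2) + 1)*(2*(-1)/(-7 - 1)) = ((-16 + 4*48**2) + 1)*(2*(-1)/(-8)) = ((-16 + 4*2304) + 1)*(2*(-1)*(-1/8)) = ((-16 + 9216) + 1)*(1/4) = (9200 + 1)*(1/4) = 9201*(1/4) = 9201/4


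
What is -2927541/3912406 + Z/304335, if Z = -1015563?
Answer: -1621415988271/396894026670 ≈ -4.0853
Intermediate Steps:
-2927541/3912406 + Z/304335 = -2927541/3912406 - 1015563/304335 = -2927541*1/3912406 - 1015563*1/304335 = -2927541/3912406 - 338521/101445 = -1621415988271/396894026670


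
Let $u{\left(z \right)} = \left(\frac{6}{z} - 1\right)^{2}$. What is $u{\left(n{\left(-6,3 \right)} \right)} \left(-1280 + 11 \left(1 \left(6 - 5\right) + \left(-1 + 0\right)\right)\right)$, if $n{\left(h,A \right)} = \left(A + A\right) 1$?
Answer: $0$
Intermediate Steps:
$n{\left(h,A \right)} = 2 A$ ($n{\left(h,A \right)} = 2 A 1 = 2 A$)
$u{\left(z \right)} = \left(-1 + \frac{6}{z}\right)^{2}$
$u{\left(n{\left(-6,3 \right)} \right)} \left(-1280 + 11 \left(1 \left(6 - 5\right) + \left(-1 + 0\right)\right)\right) = \frac{\left(-6 + 2 \cdot 3\right)^{2}}{36} \left(-1280 + 11 \left(1 \left(6 - 5\right) + \left(-1 + 0\right)\right)\right) = \frac{\left(-6 + 6\right)^{2}}{36} \left(-1280 + 11 \left(1 \cdot 1 - 1\right)\right) = \frac{0^{2}}{36} \left(-1280 + 11 \left(1 - 1\right)\right) = \frac{1}{36} \cdot 0 \left(-1280 + 11 \cdot 0\right) = 0 \left(-1280 + 0\right) = 0 \left(-1280\right) = 0$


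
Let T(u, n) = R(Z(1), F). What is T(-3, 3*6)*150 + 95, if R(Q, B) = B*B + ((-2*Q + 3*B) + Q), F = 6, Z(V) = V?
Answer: 8045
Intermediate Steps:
R(Q, B) = B**2 - Q + 3*B (R(Q, B) = B**2 + (-Q + 3*B) = B**2 - Q + 3*B)
T(u, n) = 53 (T(u, n) = 6**2 - 1*1 + 3*6 = 36 - 1 + 18 = 53)
T(-3, 3*6)*150 + 95 = 53*150 + 95 = 7950 + 95 = 8045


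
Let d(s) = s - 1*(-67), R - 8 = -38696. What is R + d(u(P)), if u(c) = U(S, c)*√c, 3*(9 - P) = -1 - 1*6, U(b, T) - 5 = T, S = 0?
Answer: -38621 + 49*√102/9 ≈ -38566.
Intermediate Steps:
R = -38688 (R = 8 - 38696 = -38688)
U(b, T) = 5 + T
P = 34/3 (P = 9 - (-1 - 1*6)/3 = 9 - (-1 - 6)/3 = 9 - ⅓*(-7) = 9 + 7/3 = 34/3 ≈ 11.333)
u(c) = √c*(5 + c) (u(c) = (5 + c)*√c = √c*(5 + c))
d(s) = 67 + s (d(s) = s + 67 = 67 + s)
R + d(u(P)) = -38688 + (67 + √(34/3)*(5 + 34/3)) = -38688 + (67 + (√102/3)*(49/3)) = -38688 + (67 + 49*√102/9) = -38621 + 49*√102/9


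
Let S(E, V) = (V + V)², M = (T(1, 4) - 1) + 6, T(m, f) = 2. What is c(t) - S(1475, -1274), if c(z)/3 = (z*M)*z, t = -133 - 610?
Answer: 5100725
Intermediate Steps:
M = 7 (M = (2 - 1) + 6 = 1 + 6 = 7)
t = -743
S(E, V) = 4*V² (S(E, V) = (2*V)² = 4*V²)
c(z) = 21*z² (c(z) = 3*((z*7)*z) = 3*((7*z)*z) = 3*(7*z²) = 21*z²)
c(t) - S(1475, -1274) = 21*(-743)² - 4*(-1274)² = 21*552049 - 4*1623076 = 11593029 - 1*6492304 = 11593029 - 6492304 = 5100725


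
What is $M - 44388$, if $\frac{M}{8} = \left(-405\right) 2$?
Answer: $-50868$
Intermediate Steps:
$M = -6480$ ($M = 8 \left(\left(-405\right) 2\right) = 8 \left(-810\right) = -6480$)
$M - 44388 = -6480 - 44388 = -50868$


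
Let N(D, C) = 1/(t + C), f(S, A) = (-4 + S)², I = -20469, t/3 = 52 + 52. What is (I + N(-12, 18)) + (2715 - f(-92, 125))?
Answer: -8900099/330 ≈ -26970.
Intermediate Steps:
t = 312 (t = 3*(52 + 52) = 3*104 = 312)
N(D, C) = 1/(312 + C)
(I + N(-12, 18)) + (2715 - f(-92, 125)) = (-20469 + 1/(312 + 18)) + (2715 - (-4 - 92)²) = (-20469 + 1/330) + (2715 - 1*(-96)²) = (-20469 + 1/330) + (2715 - 1*9216) = -6754769/330 + (2715 - 9216) = -6754769/330 - 6501 = -8900099/330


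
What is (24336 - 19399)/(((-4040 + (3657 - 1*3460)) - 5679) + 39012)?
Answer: 4937/29490 ≈ 0.16741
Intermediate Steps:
(24336 - 19399)/(((-4040 + (3657 - 1*3460)) - 5679) + 39012) = 4937/(((-4040 + (3657 - 3460)) - 5679) + 39012) = 4937/(((-4040 + 197) - 5679) + 39012) = 4937/((-3843 - 5679) + 39012) = 4937/(-9522 + 39012) = 4937/29490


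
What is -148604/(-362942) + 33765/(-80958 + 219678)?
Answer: 1095636117/1678243808 ≈ 0.65285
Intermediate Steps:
-148604/(-362942) + 33765/(-80958 + 219678) = -148604*(-1/362942) + 33765/138720 = 74302/181471 + 33765*(1/138720) = 74302/181471 + 2251/9248 = 1095636117/1678243808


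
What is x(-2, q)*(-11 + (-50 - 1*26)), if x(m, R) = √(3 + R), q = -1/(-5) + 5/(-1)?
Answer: -261*I*√5/5 ≈ -116.72*I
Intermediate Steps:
q = -24/5 (q = -1*(-⅕) + 5*(-1) = ⅕ - 5 = -24/5 ≈ -4.8000)
x(-2, q)*(-11 + (-50 - 1*26)) = √(3 - 24/5)*(-11 + (-50 - 1*26)) = √(-9/5)*(-11 + (-50 - 26)) = (3*I*√5/5)*(-11 - 76) = (3*I*√5/5)*(-87) = -261*I*√5/5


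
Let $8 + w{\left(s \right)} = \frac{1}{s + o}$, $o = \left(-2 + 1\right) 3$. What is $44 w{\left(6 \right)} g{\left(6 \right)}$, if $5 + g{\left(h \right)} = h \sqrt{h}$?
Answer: $\frac{5060}{3} - 2024 \sqrt{6} \approx -3271.1$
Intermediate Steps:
$o = -3$ ($o = \left(-1\right) 3 = -3$)
$w{\left(s \right)} = -8 + \frac{1}{-3 + s}$ ($w{\left(s \right)} = -8 + \frac{1}{s - 3} = -8 + \frac{1}{-3 + s}$)
$g{\left(h \right)} = -5 + h^{\frac{3}{2}}$ ($g{\left(h \right)} = -5 + h \sqrt{h} = -5 + h^{\frac{3}{2}}$)
$44 w{\left(6 \right)} g{\left(6 \right)} = 44 \frac{25 - 48}{-3 + 6} \left(-5 + 6^{\frac{3}{2}}\right) = 44 \frac{25 - 48}{3} \left(-5 + 6 \sqrt{6}\right) = 44 \cdot \frac{1}{3} \left(-23\right) \left(-5 + 6 \sqrt{6}\right) = 44 \left(- \frac{23}{3}\right) \left(-5 + 6 \sqrt{6}\right) = - \frac{1012 \left(-5 + 6 \sqrt{6}\right)}{3} = \frac{5060}{3} - 2024 \sqrt{6}$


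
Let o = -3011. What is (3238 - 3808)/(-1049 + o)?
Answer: 57/406 ≈ 0.14039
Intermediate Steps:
(3238 - 3808)/(-1049 + o) = (3238 - 3808)/(-1049 - 3011) = -570/(-4060) = -570*(-1/4060) = 57/406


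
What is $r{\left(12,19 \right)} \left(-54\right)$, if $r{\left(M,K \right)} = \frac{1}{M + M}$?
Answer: $- \frac{9}{4} \approx -2.25$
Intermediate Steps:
$r{\left(M,K \right)} = \frac{1}{2 M}$
$r{\left(12,19 \right)} \left(-54\right) = \frac{1}{2 \cdot 12} \left(-54\right) = \frac{1}{2} \cdot \frac{1}{12} \left(-54\right) = \frac{1}{24} \left(-54\right) = - \frac{9}{4}$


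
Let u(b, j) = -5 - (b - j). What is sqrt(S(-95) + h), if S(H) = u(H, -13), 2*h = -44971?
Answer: I*sqrt(89634)/2 ≈ 149.69*I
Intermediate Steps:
h = -44971/2 (h = (1/2)*(-44971) = -44971/2 ≈ -22486.)
u(b, j) = -5 + j - b (u(b, j) = -5 + (j - b) = -5 + j - b)
S(H) = -18 - H (S(H) = -5 - 13 - H = -18 - H)
sqrt(S(-95) + h) = sqrt((-18 - 1*(-95)) - 44971/2) = sqrt((-18 + 95) - 44971/2) = sqrt(77 - 44971/2) = sqrt(-44817/2) = I*sqrt(89634)/2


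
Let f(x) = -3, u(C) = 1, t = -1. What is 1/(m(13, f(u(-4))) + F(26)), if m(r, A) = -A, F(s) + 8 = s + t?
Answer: 1/20 ≈ 0.050000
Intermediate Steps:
F(s) = -9 + s (F(s) = -8 + (s - 1) = -8 + (-1 + s) = -9 + s)
1/(m(13, f(u(-4))) + F(26)) = 1/(-1*(-3) + (-9 + 26)) = 1/(3 + 17) = 1/20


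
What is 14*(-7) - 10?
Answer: -108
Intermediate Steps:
14*(-7) - 10 = -98 - 10 = -108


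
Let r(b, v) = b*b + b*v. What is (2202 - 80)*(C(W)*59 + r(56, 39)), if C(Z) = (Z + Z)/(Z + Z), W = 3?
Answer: 11414238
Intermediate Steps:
r(b, v) = b² + b*v
C(Z) = 1 (C(Z) = (2*Z)/((2*Z)) = (2*Z)*(1/(2*Z)) = 1)
(2202 - 80)*(C(W)*59 + r(56, 39)) = (2202 - 80)*(1*59 + 56*(56 + 39)) = 2122*(59 + 56*95) = 2122*(59 + 5320) = 2122*5379 = 11414238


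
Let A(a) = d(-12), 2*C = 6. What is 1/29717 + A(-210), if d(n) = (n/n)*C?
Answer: 89152/29717 ≈ 3.0000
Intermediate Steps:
C = 3 (C = (1/2)*6 = 3)
d(n) = 3 (d(n) = (n/n)*3 = 1*3 = 3)
A(a) = 3
1/29717 + A(-210) = 1/29717 + 3 = 89152/29717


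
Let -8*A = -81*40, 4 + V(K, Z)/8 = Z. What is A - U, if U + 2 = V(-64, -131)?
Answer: 1487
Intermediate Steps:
V(K, Z) = -32 + 8*Z
U = -1082 (U = -2 + (-32 + 8*(-131)) = -2 + (-32 - 1048) = -2 - 1080 = -1082)
A = 405 (A = -(-81)*40/8 = -⅛*(-3240) = 405)
A - U = 405 - 1*(-1082) = 405 + 1082 = 1487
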